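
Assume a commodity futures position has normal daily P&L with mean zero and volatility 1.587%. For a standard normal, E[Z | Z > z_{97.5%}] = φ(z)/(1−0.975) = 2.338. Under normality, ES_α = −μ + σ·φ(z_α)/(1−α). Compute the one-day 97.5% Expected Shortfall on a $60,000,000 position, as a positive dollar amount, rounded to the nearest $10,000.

ES = 1.587% × 2.338 = 3.710%.
On $60,000,000: 0.03710 × $60,000,000 = $2,226,000.

$2,230,000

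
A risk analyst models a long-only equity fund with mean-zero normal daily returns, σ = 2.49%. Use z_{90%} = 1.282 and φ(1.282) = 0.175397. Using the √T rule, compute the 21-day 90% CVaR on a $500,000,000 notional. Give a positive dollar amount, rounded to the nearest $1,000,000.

σ_{21d} = 2.49% × √21 = 11.411%.
ES multiplier = φ(z)/(1−α) = 0.175397/0.1 = 1.754.
ES = 11.411% × 1.754 = 20.015%; on $500,000,000: $100,075,000.

$100,000,000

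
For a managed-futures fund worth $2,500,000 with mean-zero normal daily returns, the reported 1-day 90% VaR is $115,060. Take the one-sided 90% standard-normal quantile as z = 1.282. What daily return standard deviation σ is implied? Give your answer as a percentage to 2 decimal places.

VaR as a fraction: $115,060 / $2,500,000 = 4.602%.
σ = VaR / z = 4.602% / 1.282 = 3.590%.

3.59%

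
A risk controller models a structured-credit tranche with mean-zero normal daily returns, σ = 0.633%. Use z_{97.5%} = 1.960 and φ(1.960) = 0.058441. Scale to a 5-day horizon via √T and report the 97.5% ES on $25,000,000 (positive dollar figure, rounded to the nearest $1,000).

σ_{5d} = 0.633% × √5 = 1.415%.
ES multiplier = φ(z)/(1−α) = 0.058441/0.025 = 2.338.
ES = 1.415% × 2.338 = 3.308%; on $25,000,000: $827,000.

$827,000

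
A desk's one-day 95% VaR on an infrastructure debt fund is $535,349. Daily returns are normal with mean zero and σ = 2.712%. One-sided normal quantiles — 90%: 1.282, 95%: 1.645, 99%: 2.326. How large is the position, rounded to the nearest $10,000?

$12,000,000

VaR as a fraction of value: z·σ = 1.645 × 2.712% = 4.46124%.
Position = $535,349 / 0.0446124 = $12,000,004.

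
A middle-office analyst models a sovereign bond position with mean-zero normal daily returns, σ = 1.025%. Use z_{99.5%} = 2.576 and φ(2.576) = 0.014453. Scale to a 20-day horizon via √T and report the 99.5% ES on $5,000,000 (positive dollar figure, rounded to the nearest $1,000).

σ_{20d} = 1.025% × √20 = 4.584%.
ES multiplier = φ(z)/(1−α) = 0.014453/0.005 = 2.891.
ES = 4.584% × 2.891 = 13.252%; on $5,000,000: $662,600.

$663,000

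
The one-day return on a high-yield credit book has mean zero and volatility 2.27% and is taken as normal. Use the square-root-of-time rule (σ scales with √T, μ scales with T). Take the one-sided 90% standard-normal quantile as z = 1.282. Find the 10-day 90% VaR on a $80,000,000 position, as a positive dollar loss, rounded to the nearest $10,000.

σ_{10d} = 2.27% × √10 = 7.178%.
VaR = 1.282 × 7.178% = 9.202%.
On $80,000,000: 0.09202 × $80,000,000 = $7,361,600.

$7,360,000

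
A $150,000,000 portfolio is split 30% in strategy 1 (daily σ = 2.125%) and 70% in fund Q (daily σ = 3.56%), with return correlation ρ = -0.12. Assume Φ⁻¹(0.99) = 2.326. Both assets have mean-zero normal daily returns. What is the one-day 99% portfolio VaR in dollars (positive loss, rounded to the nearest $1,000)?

$8,712,000

σ_p² = 0.3²·2.125² + 0.7²·3.56² + 2·-0.12·0.3·0.7·2.125·3.56 = 6.2352 (%²).
σ_p = √6.2352 = 2.497%.
VaR = 2.326 × 2.497% = 5.808%; on $150,000,000 that is $8,712,000.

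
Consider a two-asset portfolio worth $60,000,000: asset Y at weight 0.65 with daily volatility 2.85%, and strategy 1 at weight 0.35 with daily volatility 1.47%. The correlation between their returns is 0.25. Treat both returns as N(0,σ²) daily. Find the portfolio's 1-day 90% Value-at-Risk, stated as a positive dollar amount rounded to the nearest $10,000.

σ_p² = 0.65²·2.85² + 0.35²·1.47² + 2·0.25·0.65·0.35·2.85·1.47 = 4.1730 (%²).
σ_p = √4.1730 = 2.043%.
At 90%, z = 1.282.
VaR = 1.282 × 2.043% = 2.619%; on $60,000,000 that is $1,571,400.

$1,570,000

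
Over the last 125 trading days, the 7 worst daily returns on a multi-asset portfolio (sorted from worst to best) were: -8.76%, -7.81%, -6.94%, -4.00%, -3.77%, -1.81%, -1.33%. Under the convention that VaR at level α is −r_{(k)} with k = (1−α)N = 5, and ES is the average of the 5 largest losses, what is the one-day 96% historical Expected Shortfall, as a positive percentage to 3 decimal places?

6.256%

The 5 worst returns sum to -31.28%.
ES = −(-31.28%) / 5 = 6.256%.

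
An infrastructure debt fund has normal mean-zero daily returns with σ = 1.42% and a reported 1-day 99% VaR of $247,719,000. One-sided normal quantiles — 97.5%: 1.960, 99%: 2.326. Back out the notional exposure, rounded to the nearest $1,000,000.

$7,500,000,000

VaR as a fraction of value: z·σ = 2.326 × 1.42% = 3.30292%.
Position = $247,719,000 / 0.0330292 = $7,500,000,000.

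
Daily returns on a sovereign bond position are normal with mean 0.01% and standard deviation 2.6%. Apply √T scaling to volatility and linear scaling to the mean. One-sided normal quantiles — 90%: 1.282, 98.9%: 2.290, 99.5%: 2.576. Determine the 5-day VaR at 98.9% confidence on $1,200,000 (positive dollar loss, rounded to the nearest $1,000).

σ_{5d} = 2.6% × √5 = 5.814%; μ_{5d} = 5 × 0.01% = 0.050%.
VaR = −(0.050%) + 2.290 × 5.814% = 13.264%.
On $1,200,000: 0.13264 × $1,200,000 = $159,168.

$159,000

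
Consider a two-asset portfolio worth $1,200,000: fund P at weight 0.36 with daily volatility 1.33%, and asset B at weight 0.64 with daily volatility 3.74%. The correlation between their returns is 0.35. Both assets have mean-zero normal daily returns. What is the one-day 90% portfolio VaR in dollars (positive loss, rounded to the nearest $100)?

σ_p² = 0.36²·1.33² + 0.64²·3.74² + 2·0.35·0.36·0.64·1.33·3.74 = 6.7608 (%²).
σ_p = √6.7608 = 2.600%.
At 90%, z = 1.282.
VaR = 1.282 × 2.600% = 3.333%; on $1,200,000 that is $39,996.

$40,000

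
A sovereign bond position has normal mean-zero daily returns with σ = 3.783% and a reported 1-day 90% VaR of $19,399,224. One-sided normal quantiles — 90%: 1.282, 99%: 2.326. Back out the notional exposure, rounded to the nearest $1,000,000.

$400,000,000

VaR as a fraction of value: z·σ = 1.282 × 3.783% = 4.84981%.
Position = $19,399,224 / 0.0484981 = $400,000,000.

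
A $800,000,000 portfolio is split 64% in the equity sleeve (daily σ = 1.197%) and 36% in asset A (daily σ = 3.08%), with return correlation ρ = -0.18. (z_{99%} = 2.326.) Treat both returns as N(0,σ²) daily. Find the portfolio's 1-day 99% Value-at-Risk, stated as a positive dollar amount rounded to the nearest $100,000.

$22,900,000

σ_p² = 0.64²·1.197² + 0.36²·3.08² + 2·-0.18·0.64·0.36·1.197·3.08 = 1.5105 (%²).
σ_p = √1.5105 = 1.229%.
VaR = 2.326 × 1.229% = 2.859%; on $800,000,000 that is $22,872,000.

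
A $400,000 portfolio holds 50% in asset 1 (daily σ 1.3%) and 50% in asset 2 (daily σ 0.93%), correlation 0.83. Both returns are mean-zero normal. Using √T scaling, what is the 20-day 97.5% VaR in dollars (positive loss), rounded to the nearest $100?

$37,400

σ_p = √(0.5²·1.3² + 0.5²·0.93² + 2·0.83·0.5·0.5·1.3·0.93) = 1.068%.
σ_{20d} = 1.068% × √20 = 4.776%.
z(97.5%) = 1.960.
VaR = 1.960 × 4.776% = 9.361%; on $400,000 that is $37,444.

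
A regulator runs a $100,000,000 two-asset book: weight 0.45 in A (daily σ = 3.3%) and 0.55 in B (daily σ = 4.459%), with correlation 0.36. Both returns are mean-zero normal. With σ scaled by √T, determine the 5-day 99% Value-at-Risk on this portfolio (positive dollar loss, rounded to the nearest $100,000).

σ_p = √(0.45²·3.3² + 0.55²·4.459² + 2·0.36·0.45·0.55·3.3·4.459) = 3.293%.
σ_{5d} = 3.293% × √5 = 7.363%.
z(99%) = 2.326.
VaR = 2.326 × 7.363% = 17.126%; on $100,000,000 that is $17,126,000.

$17,100,000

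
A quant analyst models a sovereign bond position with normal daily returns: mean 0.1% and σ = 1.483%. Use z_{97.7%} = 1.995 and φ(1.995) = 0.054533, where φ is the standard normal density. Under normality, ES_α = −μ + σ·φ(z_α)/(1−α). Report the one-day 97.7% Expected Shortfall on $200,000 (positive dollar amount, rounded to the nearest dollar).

Tail multiplier: φ(z)/(1−α) = 0.054533 / 0.023 = 2.371.
ES = −(0.1%) + 1.483% × 2.371 = 3.416%.
On $200,000: 0.03416 × $200,000 = $6,832.

$6,832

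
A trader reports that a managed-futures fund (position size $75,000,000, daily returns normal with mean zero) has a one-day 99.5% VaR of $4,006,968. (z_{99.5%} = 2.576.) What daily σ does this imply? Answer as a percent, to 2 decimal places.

VaR as a fraction: $4,006,968 / $75,000,000 = 5.343%.
σ = VaR / z = 5.343% / 2.576 = 2.074%.

2.07%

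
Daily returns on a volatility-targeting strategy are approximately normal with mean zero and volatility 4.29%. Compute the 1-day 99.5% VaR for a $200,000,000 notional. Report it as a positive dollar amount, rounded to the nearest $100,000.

$22,100,000

At 99.5% one-sided, z = 2.576.
VaR = z·σ = 2.576 × 4.29% = 11.051%.
On $200,000,000: 0.11051 × $200,000,000 = $22,102,000.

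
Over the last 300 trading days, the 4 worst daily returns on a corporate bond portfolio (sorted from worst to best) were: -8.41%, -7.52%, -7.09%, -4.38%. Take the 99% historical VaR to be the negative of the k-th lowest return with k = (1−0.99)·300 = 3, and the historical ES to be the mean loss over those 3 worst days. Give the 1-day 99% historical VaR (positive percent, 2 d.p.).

7.09%

k = 3; the 3rd lowest return is -7.09%, so VaR = 7.09%.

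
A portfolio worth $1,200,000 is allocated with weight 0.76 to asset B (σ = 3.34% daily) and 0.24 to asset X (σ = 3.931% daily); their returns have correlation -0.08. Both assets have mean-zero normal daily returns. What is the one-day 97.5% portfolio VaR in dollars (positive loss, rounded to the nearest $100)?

$62,000

σ_p² = 0.76²·3.34² + 0.24²·3.931² + 2·-0.08·0.76·0.24·3.34·3.931 = 6.9504 (%²).
σ_p = √6.9504 = 2.636%.
At 97.5%, z = 1.960.
VaR = 1.960 × 2.636% = 5.167%; on $1,200,000 that is $62,004.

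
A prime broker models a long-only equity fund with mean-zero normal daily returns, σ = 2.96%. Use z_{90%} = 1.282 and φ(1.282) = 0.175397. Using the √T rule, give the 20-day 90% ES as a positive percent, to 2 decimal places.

23.22%

σ_{20d} = 2.96% × √20 = 13.238%.
ES multiplier = φ(z)/(1−α) = 0.175397/0.1 = 1.754.
ES = 13.238% × 1.754 = 23.219%.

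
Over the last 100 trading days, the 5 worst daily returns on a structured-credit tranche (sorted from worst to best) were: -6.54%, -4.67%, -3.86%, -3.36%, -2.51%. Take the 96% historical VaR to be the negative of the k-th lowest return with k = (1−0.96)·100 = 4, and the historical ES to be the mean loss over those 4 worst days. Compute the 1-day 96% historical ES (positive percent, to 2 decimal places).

The 4 worst returns sum to -18.43%.
ES = −(-18.43%) / 4 = 4.6075% ≈ 4.61%.

4.61%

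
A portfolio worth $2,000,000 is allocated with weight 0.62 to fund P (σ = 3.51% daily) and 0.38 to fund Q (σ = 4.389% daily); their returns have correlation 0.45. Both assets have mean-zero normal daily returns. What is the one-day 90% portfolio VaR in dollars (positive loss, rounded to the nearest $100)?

σ_p² = 0.62²·3.51² + 0.38²·4.389² + 2·0.45·0.62·0.38·3.51·4.389 = 10.7840 (%²).
σ_p = √10.7840 = 3.284%.
At 90%, z = 1.282.
VaR = 1.282 × 3.284% = 4.210%; on $2,000,000 that is $84,200.

$84,200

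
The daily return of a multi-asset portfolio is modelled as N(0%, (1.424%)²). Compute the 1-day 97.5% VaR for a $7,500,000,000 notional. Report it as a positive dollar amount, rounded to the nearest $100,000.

$209,300,000

At 97.5% one-sided, z = 1.960.
VaR = z·σ = 1.960 × 1.424% = 2.791%.
On $7,500,000,000: 0.02791 × $7,500,000,000 = $209,325,000.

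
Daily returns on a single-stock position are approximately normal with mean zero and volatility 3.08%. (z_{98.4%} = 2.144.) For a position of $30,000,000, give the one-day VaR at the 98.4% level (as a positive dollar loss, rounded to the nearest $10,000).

VaR = z·σ = 2.144 × 3.08% = 6.604%.
On $30,000,000: 0.06604 × $30,000,000 = $1,981,200.

$1,980,000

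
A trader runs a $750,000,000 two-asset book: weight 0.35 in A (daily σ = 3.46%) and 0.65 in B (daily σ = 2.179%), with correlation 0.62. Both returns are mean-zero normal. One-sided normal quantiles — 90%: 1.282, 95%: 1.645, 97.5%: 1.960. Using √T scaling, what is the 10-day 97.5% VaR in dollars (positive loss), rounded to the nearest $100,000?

$110,000,000

σ_p = √(0.35²·3.46² + 0.65²·2.179² + 2·0.62·0.35·0.65·3.46·2.179) = 2.366%.
σ_{10d} = 2.366% × √10 = 7.482%.
VaR = 1.960 × 7.482% = 14.665%; on $750,000,000 that is $109,987,500.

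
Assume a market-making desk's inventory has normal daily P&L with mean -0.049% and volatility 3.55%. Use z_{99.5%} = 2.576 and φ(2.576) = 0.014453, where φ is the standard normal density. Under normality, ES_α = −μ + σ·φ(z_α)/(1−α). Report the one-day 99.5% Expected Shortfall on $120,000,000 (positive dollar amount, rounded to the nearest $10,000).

$12,370,000

Tail multiplier: φ(z)/(1−α) = 0.014453 / 0.005 = 2.891.
ES = −(-0.049%) + 3.55% × 2.891 = 10.312%.
On $120,000,000: 0.10312 × $120,000,000 = $12,374,400.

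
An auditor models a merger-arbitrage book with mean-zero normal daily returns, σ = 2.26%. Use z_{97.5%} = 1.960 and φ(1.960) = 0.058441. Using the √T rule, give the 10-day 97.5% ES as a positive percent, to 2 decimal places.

σ_{10d} = 2.26% × √10 = 7.147%.
ES multiplier = φ(z)/(1−α) = 0.058441/0.025 = 2.338.
ES = 7.147% × 2.338 = 16.710%.

16.71%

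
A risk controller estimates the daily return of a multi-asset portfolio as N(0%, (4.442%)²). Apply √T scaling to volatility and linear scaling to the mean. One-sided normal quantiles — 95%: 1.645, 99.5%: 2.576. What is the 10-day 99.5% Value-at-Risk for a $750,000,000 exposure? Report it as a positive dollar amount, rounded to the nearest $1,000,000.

σ_{10d} = 4.442% × √10 = 14.047%.
VaR = 2.576 × 14.047% = 36.185%.
On $750,000,000: 0.36185 × $750,000,000 = $271,387,500.

$271,000,000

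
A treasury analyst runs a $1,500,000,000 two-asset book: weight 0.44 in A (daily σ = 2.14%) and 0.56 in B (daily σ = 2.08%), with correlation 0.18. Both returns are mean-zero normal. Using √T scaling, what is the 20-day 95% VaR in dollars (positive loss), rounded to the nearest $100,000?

σ_p = √(0.44²·2.14² + 0.56²·2.08² + 2·0.18·0.44·0.56·2.14·2.08) = 1.624%.
σ_{20d} = 1.624% × √20 = 7.263%.
z(95%) = 1.645.
VaR = 1.645 × 7.263% = 11.948%; on $1,500,000,000 that is $179,220,000.

$179,200,000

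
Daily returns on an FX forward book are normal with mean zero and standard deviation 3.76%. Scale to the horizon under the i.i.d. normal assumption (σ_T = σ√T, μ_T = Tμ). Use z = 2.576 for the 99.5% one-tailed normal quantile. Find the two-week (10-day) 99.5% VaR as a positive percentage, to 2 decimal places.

30.63%

σ_{10d} = 3.76% × √10 = 11.890%.
VaR = 2.576 × 11.890% = 30.629%.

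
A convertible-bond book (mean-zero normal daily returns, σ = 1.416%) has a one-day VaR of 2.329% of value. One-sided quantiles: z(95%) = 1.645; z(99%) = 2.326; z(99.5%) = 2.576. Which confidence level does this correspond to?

Implied z = VaR/σ = 2.329 / 1.416 = 1.645.
This matches z(95%) = 1.645.

95%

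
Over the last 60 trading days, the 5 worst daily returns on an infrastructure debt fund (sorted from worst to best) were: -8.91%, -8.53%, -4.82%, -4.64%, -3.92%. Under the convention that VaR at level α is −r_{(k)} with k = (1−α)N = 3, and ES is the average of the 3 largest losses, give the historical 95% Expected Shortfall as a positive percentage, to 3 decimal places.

The 3 worst returns sum to -22.26%.
ES = −(-22.26%) / 3 = 7.42% ≈ 7.420%.

7.420%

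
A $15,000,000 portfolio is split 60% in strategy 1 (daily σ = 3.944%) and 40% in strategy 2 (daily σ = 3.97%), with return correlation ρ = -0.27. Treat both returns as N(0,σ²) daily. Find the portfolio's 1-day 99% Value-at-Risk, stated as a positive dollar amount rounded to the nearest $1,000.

$861,000

σ_p² = 0.6²·3.944² + 0.4²·3.97² + 2·-0.27·0.6·0.4·3.944·3.97 = 6.0924 (%²).
σ_p = √6.0924 = 2.468%.
At 99%, z = 2.326.
VaR = 2.326 × 2.468% = 5.741%; on $15,000,000 that is $861,150.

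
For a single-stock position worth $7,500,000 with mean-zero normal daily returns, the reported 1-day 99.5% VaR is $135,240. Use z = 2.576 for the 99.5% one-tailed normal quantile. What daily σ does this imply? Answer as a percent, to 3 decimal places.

0.700%

VaR as a fraction: $135,240 / $7,500,000 = 1.803%.
σ = VaR / z = 1.803% / 2.576 = 0.700%.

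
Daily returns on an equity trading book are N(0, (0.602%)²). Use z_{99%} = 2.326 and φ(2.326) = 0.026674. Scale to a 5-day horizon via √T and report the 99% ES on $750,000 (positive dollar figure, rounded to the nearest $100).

$26,900

σ_{5d} = 0.602% × √5 = 1.346%.
ES multiplier = φ(z)/(1−α) = 0.026674/0.01 = 2.667.
ES = 1.346% × 2.667 = 3.590%; on $750,000: $26,925.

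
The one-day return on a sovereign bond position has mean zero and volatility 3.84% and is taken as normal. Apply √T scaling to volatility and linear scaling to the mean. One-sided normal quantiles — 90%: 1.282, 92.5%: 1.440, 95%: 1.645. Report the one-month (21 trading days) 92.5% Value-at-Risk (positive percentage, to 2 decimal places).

σ_{21d} = 3.84% × √21 = 17.597%.
VaR = 1.440 × 17.597% = 25.340%.

25.34%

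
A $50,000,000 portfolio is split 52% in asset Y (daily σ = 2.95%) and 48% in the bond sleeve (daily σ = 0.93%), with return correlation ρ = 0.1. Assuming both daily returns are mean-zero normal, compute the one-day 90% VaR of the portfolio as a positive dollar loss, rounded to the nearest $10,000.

$1,050,000

σ_p² = 0.52²·2.95² + 0.48²·0.93² + 2·0.1·0.52·0.48·2.95·0.93 = 2.6894 (%²).
σ_p = √2.6894 = 1.640%.
At 90%, z = 1.282.
VaR = 1.282 × 1.640% = 2.102%; on $50,000,000 that is $1,051,000.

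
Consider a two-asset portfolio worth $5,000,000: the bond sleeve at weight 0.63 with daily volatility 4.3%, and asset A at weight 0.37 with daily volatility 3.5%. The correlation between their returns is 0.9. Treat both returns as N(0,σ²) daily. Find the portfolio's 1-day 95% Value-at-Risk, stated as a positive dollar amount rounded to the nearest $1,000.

σ_p² = 0.63²·4.3² + 0.37²·3.5² + 2·0.9·0.63·0.37·4.3·3.5 = 15.3304 (%²).
σ_p = √15.3304 = 3.915%.
At 95%, z = 1.645.
VaR = 1.645 × 3.915% = 6.440%; on $5,000,000 that is $322,000.

$322,000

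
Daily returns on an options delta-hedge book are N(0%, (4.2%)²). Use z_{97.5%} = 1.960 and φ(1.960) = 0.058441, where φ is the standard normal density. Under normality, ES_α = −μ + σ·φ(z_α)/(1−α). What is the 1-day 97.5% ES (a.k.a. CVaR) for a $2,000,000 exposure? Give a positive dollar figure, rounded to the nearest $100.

$196,400

Tail multiplier: φ(z)/(1−α) = 0.058441 / 0.025 = 2.338.
ES = 4.2% × 2.338 = 9.820%.
On $2,000,000: 0.09820 × $2,000,000 = $196,400.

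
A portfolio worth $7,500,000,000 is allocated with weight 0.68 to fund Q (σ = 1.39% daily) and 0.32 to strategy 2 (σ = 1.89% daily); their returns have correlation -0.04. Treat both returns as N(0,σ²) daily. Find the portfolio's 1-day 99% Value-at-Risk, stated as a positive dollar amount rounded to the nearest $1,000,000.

$192,000,000

σ_p² = 0.68²·1.39² + 0.32²·1.89² + 2·-0.04·0.68·0.32·1.39·1.89 = 1.2135 (%²).
σ_p = √1.2135 = 1.102%.
At 99%, z = 2.326.
VaR = 2.326 × 1.102% = 2.563%; on $7,500,000,000 that is $192,225,000.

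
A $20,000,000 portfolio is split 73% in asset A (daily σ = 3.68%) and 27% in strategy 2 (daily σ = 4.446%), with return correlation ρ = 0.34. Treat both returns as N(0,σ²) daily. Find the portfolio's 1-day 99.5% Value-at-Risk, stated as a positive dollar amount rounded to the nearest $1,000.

$1,697,000

σ_p² = 0.73²·3.68² + 0.27²·4.446² + 2·0.34·0.73·0.27·3.68·4.446 = 10.8506 (%²).
σ_p = √10.8506 = 3.294%.
At 99.5%, z = 2.576.
VaR = 2.576 × 3.294% = 8.485%; on $20,000,000 that is $1,697,000.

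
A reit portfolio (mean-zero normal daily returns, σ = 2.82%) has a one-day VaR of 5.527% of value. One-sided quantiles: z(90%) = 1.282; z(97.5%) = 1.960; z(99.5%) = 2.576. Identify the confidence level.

97.5%

Implied z = VaR/σ = 5.527 / 2.82 = 1.960.
This matches z(97.5%) = 1.960.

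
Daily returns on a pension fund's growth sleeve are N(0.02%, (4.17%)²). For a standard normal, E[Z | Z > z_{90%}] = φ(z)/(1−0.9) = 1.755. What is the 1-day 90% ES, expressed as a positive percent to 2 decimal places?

7.30%

ES = −(0.02%) + 4.17% × 1.755 = 7.298%.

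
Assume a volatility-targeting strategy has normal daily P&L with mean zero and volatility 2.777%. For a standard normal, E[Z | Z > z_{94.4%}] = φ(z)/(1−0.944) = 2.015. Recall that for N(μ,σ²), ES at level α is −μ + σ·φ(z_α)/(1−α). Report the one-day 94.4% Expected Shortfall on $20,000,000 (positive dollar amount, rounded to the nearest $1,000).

$1,119,000

ES = 2.777% × 2.015 = 5.596%.
On $20,000,000: 0.05596 × $20,000,000 = $1,119,200.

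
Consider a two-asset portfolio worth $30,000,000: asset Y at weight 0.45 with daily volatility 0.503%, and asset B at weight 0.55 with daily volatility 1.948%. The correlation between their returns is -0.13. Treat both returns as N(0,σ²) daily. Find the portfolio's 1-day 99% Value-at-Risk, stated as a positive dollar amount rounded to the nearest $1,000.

$744,000

σ_p² = 0.45²·0.503² + 0.55²·1.948² + 2·-0.13·0.45·0.55·0.503·1.948 = 1.1361 (%²).
σ_p = √1.1361 = 1.066%.
At 99%, z = 2.326.
VaR = 2.326 × 1.066% = 2.480%; on $30,000,000 that is $744,000.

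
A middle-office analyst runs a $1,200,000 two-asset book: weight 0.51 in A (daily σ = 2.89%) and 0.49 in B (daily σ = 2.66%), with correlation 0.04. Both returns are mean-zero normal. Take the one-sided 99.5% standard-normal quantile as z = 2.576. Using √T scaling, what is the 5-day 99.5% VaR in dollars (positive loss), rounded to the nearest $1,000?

σ_p = √(0.51²·2.89² + 0.49²·2.66² + 2·0.04·0.51·0.49·2.89·2.66) = 2.006%.
σ_{5d} = 2.006% × √5 = 4.486%.
VaR = 2.576 × 4.486% = 11.556%; on $1,200,000 that is $138,672.

$139,000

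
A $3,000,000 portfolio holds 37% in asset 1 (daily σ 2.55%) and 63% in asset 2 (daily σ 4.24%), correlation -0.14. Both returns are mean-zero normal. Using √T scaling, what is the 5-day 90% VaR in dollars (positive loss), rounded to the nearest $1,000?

$233,000

σ_p = √(0.37²·2.55² + 0.63²·4.24² + 2·-0.14·0.37·0.63·2.55·4.24) = 2.706%.
σ_{5d} = 2.706% × √5 = 6.051%.
z(90%) = 1.282.
VaR = 1.282 × 6.051% = 7.757%; on $3,000,000 that is $232,710.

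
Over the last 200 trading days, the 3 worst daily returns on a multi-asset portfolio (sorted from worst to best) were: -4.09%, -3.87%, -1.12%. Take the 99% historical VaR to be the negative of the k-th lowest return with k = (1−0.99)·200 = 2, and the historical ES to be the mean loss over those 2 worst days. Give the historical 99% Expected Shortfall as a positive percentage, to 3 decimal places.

3.980%

The 2 worst returns sum to -7.96%.
ES = −(-7.96%) / 2 = 3.98% ≈ 3.980%.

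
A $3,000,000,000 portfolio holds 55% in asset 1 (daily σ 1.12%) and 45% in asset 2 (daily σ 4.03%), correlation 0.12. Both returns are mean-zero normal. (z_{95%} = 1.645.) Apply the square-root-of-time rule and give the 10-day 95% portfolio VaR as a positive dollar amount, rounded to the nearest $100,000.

$309,600,000

σ_p = √(0.55²·1.12² + 0.45²·4.03² + 2·0.12·0.55·0.45·1.12·4.03) = 1.984%.
σ_{10d} = 1.984% × √10 = 6.274%.
VaR = 1.645 × 6.274% = 10.321%; on $3,000,000,000 that is $309,630,000.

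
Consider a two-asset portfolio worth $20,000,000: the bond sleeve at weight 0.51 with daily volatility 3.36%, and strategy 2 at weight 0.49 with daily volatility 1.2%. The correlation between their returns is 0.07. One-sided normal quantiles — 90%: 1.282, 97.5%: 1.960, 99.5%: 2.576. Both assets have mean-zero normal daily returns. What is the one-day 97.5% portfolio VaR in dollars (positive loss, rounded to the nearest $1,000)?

σ_p² = 0.51²·3.36² + 0.49²·1.2² + 2·0.07·0.51·0.49·3.36·1.2 = 3.4232 (%²).
σ_p = √3.4232 = 1.850%.
VaR = 1.960 × 1.850% = 3.626%; on $20,000,000 that is $725,200.

$725,000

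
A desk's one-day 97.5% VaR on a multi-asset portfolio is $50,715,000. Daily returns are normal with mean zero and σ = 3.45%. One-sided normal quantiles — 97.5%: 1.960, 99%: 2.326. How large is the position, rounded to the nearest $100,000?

VaR as a fraction of value: z·σ = 1.960 × 3.45% = 6.762%.
Position = $50,715,000 / 0.06762 = $750,000,000.

$750,000,000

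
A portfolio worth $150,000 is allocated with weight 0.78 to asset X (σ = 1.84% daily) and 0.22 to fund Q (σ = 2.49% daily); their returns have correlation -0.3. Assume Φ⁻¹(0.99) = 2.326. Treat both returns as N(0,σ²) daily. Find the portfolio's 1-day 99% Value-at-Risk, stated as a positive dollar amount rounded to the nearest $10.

$4,790

σ_p² = 0.78²·1.84² + 0.22²·2.49² + 2·-0.3·0.78·0.22·1.84·2.49 = 1.8882 (%²).
σ_p = √1.8882 = 1.374%.
VaR = 2.326 × 1.374% = 3.196%; on $150,000 that is $4,794.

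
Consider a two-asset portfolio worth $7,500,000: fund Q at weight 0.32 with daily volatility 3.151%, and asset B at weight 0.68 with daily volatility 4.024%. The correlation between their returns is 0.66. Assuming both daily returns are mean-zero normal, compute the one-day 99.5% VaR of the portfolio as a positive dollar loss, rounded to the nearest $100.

$673,300

σ_p² = 0.32²·3.151² + 0.68²·4.024² + 2·0.66·0.32·0.68·3.151·4.024 = 12.1462 (%²).
σ_p = √12.1462 = 3.485%.
At 99.5%, z = 2.576.
VaR = 2.576 × 3.485% = 8.977%; on $7,500,000 that is $673,275.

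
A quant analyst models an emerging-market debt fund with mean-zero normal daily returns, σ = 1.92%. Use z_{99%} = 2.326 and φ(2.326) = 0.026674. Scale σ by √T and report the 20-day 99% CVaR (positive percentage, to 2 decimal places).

σ_{20d} = 1.92% × √20 = 8.587%.
ES multiplier = φ(z)/(1−α) = 0.026674/0.01 = 2.667.
ES = 8.587% × 2.667 = 22.902%.

22.90%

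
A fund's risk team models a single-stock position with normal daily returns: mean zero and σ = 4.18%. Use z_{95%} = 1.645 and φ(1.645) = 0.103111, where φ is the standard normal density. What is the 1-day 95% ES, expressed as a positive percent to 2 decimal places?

Tail multiplier: φ(z)/(1−α) = 0.103111 / 0.05 = 2.062.
ES = 4.18% × 2.062 = 8.619%.

8.62%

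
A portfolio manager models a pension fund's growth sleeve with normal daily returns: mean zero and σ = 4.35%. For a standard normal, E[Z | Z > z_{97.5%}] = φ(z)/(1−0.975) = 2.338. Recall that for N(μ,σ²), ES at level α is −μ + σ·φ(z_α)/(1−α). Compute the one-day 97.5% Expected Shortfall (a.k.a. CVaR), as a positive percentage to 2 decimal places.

ES = 4.35% × 2.338 = 10.170%.

10.17%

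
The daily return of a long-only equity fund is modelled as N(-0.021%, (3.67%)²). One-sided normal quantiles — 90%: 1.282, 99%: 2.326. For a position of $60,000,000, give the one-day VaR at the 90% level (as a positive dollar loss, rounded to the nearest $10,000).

$2,840,000

VaR = −μ + z·σ = −(-0.021%) + 1.282 × 3.67% = 4.726%.
On $60,000,000: 0.04726 × $60,000,000 = $2,835,600.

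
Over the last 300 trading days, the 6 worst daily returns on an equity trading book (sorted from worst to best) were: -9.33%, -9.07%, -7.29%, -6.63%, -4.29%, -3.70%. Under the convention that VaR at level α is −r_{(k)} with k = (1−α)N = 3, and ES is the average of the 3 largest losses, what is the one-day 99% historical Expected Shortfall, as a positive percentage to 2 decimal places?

8.56%

The 3 worst returns sum to -25.69%.
ES = −(-25.69%) / 3 = 8.5633…% ≈ 8.56%.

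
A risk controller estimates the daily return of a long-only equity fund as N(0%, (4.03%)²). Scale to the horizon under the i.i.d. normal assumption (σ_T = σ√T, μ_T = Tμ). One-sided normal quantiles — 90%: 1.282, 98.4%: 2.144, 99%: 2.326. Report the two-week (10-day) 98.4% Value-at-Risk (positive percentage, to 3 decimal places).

σ_{10d} = 4.03% × √10 = 12.744%.
VaR = 2.144 × 12.744% = 27.323%.

27.323%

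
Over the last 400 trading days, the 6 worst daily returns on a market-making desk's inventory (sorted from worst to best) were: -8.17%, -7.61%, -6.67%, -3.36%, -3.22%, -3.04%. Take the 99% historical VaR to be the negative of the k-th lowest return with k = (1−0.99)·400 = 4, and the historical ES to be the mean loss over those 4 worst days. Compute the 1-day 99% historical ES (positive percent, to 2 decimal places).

The 4 worst returns sum to -25.81%.
ES = −(-25.81%) / 4 = 6.4525% ≈ 6.45%.

6.45%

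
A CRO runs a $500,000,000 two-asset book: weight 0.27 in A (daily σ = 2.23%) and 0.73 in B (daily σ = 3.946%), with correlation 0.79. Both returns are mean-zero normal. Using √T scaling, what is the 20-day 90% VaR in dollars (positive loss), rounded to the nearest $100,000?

σ_p = √(0.27²·2.23² + 0.73²·3.946² + 2·0.79·0.27·0.73·2.23·3.946) = 3.376%.
σ_{20d} = 3.376% × √20 = 15.098%.
z(90%) = 1.282.
VaR = 1.282 × 15.098% = 19.356%; on $500,000,000 that is $96,780,000.

$96,800,000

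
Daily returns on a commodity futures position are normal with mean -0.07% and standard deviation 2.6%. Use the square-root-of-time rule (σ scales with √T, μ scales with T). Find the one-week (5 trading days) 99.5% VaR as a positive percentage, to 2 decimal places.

15.33%

At 99.5%, z = 2.576.
σ_{5d} = 2.6% × √5 = 5.814%; μ_{5d} = 5 × -0.07% = -0.350%.
VaR = −(-0.350%) + 2.576 × 5.814% = 15.327%.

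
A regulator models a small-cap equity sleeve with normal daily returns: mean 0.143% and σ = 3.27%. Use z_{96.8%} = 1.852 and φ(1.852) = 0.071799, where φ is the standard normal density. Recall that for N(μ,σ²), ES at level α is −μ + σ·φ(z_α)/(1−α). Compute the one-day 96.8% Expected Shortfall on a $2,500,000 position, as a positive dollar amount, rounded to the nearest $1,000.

Tail multiplier: φ(z)/(1−α) = 0.071799 / 0.032 = 2.244.
ES = −(0.143%) + 3.27% × 2.244 = 7.195%.
On $2,500,000: 0.07195 × $2,500,000 = $179,875.

$180,000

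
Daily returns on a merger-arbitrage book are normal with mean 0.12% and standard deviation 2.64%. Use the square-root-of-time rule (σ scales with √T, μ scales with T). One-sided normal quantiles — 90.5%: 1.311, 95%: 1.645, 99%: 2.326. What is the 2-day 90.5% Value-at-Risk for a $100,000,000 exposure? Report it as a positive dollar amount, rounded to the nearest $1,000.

σ_{2d} = 2.64% × √2 = 3.734%; μ_{2d} = 2 × 0.12% = 0.240%.
VaR = −(0.240%) + 1.311 × 3.734% = 4.655%.
On $100,000,000: 0.04655 × $100,000,000 = $4,655,000.

$4,655,000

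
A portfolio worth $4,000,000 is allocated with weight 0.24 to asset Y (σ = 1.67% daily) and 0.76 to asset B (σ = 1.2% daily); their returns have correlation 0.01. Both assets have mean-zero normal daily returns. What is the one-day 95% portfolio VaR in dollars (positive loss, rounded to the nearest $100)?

$65,800

σ_p² = 0.24²·1.67² + 0.76²·1.2² + 2·0.01·0.24·0.76·1.67·1.2 = 0.9997 (%²).
σ_p = √0.9997 = 1.000%.
At 95%, z = 1.645.
VaR = 1.645 × 1.000% = 1.645%; on $4,000,000 that is $65,800.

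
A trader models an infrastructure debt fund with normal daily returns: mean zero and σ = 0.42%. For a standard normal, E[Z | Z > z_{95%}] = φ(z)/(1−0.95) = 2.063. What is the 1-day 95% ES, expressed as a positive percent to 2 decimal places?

ES = 0.42% × 2.063 = 0.866%.

0.87%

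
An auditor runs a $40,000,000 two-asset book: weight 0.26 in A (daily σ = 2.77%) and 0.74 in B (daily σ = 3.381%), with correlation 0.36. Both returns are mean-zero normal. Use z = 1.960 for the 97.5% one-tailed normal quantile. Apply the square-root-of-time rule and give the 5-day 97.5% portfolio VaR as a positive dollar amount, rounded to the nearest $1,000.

$4,982,000

σ_p = √(0.26²·2.77² + 0.74²·3.381² + 2·0.36·0.26·0.74·2.77·3.381) = 2.842%.
σ_{5d} = 2.842% × √5 = 6.355%.
VaR = 1.960 × 6.355% = 12.456%; on $40,000,000 that is $4,982,400.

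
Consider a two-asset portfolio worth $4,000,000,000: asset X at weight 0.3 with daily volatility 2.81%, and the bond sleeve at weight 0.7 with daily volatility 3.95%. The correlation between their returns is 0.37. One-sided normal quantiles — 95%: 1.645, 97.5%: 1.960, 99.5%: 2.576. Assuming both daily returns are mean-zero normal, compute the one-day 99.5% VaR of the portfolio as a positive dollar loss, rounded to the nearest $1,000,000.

σ_p² = 0.3²·2.81² + 0.7²·3.95² + 2·0.37·0.3·0.7·2.81·3.95 = 10.0807 (%²).
σ_p = √10.0807 = 3.175%.
VaR = 2.576 × 3.175% = 8.179%; on $4,000,000,000 that is $327,160,000.

$327,000,000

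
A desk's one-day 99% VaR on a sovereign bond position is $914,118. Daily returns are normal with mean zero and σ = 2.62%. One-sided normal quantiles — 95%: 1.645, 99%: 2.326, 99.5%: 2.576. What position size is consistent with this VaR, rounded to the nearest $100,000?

$15,000,000

VaR as a fraction of value: z·σ = 2.326 × 2.62% = 6.09412%.
Position = $914,118 / 0.0609412 = $15,000,000.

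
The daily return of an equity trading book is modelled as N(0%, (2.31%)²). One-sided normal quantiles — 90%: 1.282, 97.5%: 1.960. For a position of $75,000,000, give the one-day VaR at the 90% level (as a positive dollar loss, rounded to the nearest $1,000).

VaR = z·σ = 1.282 × 2.31% = 2.961%.
On $75,000,000: 0.02961 × $75,000,000 = $2,220,750.

$2,221,000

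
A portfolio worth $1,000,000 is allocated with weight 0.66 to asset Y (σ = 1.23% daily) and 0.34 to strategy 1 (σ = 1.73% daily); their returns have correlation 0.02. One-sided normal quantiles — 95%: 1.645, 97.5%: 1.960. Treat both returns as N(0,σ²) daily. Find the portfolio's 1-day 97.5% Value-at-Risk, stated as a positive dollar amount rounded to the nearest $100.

σ_p² = 0.66²·1.23² + 0.34²·1.73² + 2·0.02·0.66·0.34·1.23·1.73 = 1.0241 (%²).
σ_p = √1.0241 = 1.012%.
VaR = 1.960 × 1.012% = 1.984%; on $1,000,000 that is $19,840.

$19,800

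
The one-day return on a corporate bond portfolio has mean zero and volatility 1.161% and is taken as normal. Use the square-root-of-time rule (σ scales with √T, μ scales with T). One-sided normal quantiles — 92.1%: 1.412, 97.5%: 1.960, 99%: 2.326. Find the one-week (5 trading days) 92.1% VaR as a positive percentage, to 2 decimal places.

σ_{5d} = 1.161% × √5 = 2.596%.
VaR = 1.412 × 2.596% = 3.666%.

3.67%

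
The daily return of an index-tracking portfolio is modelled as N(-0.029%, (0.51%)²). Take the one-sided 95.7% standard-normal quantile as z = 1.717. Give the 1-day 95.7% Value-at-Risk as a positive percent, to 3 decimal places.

VaR = −μ + z·σ = −(-0.029%) + 1.717 × 0.51% = 0.905%.

0.905%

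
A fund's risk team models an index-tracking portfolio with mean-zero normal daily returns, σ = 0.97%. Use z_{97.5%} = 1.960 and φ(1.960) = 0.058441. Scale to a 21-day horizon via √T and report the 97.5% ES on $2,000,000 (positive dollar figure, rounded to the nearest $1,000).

σ_{21d} = 0.97% × √21 = 4.445%.
ES multiplier = φ(z)/(1−α) = 0.058441/0.025 = 2.338.
ES = 4.445% × 2.338 = 10.392%; on $2,000,000: $207,840.

$208,000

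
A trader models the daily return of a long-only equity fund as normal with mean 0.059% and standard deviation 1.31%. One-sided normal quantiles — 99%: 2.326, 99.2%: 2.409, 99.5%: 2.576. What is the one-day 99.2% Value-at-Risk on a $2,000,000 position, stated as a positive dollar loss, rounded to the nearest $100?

VaR = −μ + z·σ = −(0.059%) + 2.409 × 1.31% = 3.097%.
On $2,000,000: 0.03097 × $2,000,000 = $61,940.

$61,900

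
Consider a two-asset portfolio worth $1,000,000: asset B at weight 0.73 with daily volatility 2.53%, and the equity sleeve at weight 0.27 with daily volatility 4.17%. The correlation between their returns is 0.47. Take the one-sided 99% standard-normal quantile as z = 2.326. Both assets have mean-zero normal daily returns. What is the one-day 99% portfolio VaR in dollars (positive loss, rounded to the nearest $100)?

$59,900

σ_p² = 0.73²·2.53² + 0.27²·4.17² + 2·0.47·0.73·0.27·2.53·4.17 = 6.6333 (%²).
σ_p = √6.6333 = 2.576%.
VaR = 2.326 × 2.576% = 5.992%; on $1,000,000 that is $59,920.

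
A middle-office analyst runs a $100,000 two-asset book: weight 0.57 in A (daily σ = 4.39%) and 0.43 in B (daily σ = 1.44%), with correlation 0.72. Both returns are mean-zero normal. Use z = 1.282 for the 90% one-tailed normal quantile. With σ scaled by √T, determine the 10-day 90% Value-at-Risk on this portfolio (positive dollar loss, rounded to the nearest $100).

σ_p = √(0.57²·4.39² + 0.43²·1.44² + 2·0.72·0.57·0.43·4.39·1.44) = 2.979%.
σ_{10d} = 2.979% × √10 = 9.420%.
VaR = 1.282 × 9.420% = 12.076%; on $100,000 that is $12,076.

$12,100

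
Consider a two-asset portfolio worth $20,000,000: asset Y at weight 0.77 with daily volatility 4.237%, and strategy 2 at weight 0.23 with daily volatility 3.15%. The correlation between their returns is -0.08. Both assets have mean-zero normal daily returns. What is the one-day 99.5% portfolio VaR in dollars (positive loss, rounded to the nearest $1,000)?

σ_p² = 0.77²·4.237² + 0.23²·3.15² + 2·-0.08·0.77·0.23·4.237·3.15 = 10.7906 (%²).
σ_p = √10.7906 = 3.285%.
At 99.5%, z = 2.576.
VaR = 2.576 × 3.285% = 8.462%; on $20,000,000 that is $1,692,400.

$1,692,000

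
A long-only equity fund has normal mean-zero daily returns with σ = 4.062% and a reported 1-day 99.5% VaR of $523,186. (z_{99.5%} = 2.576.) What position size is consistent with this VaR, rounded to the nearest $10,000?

$5,000,000

VaR as a fraction of value: z·σ = 2.576 × 4.062% = 10.4637%.
Position = $523,186 / 0.104637 = $5,000,004.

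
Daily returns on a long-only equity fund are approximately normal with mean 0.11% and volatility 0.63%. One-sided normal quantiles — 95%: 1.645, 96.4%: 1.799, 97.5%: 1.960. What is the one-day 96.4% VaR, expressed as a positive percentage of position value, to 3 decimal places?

VaR = −μ + z·σ = −(0.11%) + 1.799 × 0.63% = 1.023%.

1.023%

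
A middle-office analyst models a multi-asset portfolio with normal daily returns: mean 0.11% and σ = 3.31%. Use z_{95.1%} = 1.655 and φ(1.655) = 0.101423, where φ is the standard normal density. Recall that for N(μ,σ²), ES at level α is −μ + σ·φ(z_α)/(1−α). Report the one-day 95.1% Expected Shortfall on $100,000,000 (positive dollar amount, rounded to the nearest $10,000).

$6,740,000

Tail multiplier: φ(z)/(1−α) = 0.101423 / 0.049 = 2.070.
ES = −(0.11%) + 3.31% × 2.070 = 6.742%.
On $100,000,000: 0.06742 × $100,000,000 = $6,742,000.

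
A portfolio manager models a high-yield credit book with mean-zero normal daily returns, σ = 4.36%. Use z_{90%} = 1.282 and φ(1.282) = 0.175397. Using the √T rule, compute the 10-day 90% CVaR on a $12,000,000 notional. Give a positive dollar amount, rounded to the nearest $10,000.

σ_{10d} = 4.36% × √10 = 13.788%.
ES multiplier = φ(z)/(1−α) = 0.175397/0.1 = 1.754.
ES = 13.788% × 1.754 = 24.184%; on $12,000,000: $2,902,080.

$2,900,000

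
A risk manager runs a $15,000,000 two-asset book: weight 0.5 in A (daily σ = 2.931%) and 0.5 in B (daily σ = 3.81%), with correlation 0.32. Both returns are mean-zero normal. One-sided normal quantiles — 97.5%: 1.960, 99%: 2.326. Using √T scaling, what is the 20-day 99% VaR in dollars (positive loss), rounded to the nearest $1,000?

$4,291,000

σ_p = √(0.5²·2.931² + 0.5²·3.81² + 2·0.32·0.5·0.5·2.931·3.81) = 2.750%.
σ_{20d} = 2.750% × √20 = 12.298%.
VaR = 2.326 × 12.298% = 28.605%; on $15,000,000 that is $4,290,750.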